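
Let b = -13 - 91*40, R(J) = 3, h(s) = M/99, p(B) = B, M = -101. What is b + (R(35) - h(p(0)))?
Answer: -361249/99 ≈ -3649.0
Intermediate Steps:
h(s) = -101/99
b = -3653 (b = -13 - 3640 = -3653)
b + (R(35) - h(p(0))) = -3653 + (3 - 1*(-101/99)) = -3653 + (3 + 101/99) = -3653 + 398/99 = -361249/99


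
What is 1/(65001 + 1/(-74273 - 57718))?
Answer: 131991/8579546990 ≈ 1.5384e-5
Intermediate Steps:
1/(65001 + 1/(-74273 - 57718)) = 1/(65001 + 1/(-131991)) = 1/(65001 - 1/131991) = 1/(8579546990/131991) = 131991/8579546990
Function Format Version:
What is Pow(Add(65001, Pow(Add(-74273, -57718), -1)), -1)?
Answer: Rational(131991, 8579546990) ≈ 1.5384e-5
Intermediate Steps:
Pow(Add(65001, Pow(Add(-74273, -57718), -1)), -1) = Pow(Add(65001, Pow(-131991, -1)), -1) = Pow(Add(65001, Rational(-1, 131991)), -1) = Pow(Rational(8579546990, 131991), -1) = Rational(131991, 8579546990)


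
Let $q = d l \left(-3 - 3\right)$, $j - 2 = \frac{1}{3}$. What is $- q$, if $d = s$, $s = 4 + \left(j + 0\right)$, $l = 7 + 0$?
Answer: $266$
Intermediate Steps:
$j = \frac{7}{3}$ ($j = 2 + \frac{1}{3} = \frac{7}{3} \approx 2.3333$)
$l = 7$
$s = \frac{19}{3}$ ($s = 4 + \left(\frac{7}{3} + 0\right) = 4 + \frac{7}{3} = \frac{19}{3} \approx 6.3333$)
$d = \frac{19}{3} \approx 6.3333$
$q = -266$ ($q = \frac{19}{3} \cdot 7 \left(-3 - 3\right) = \frac{133 \left(-3 - 3\right)}{3} = \frac{133}{3} \left(-6\right) = -266$)
$- q = \left(-1\right) \left(-266\right) = 266$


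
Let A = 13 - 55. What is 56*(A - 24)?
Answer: -3696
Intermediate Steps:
A = -42
56*(A - 24) = 56*(-42 - 24) = 56*(-66) = -3696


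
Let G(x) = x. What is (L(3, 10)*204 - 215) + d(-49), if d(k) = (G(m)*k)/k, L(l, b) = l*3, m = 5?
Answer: 1626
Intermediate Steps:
L(l, b) = 3*l
d(k) = 5 (d(k) = (5*k)/k = 5)
(L(3, 10)*204 - 215) + d(-49) = ((3*3)*204 - 215) + 5 = (9*204 - 215) + 5 = (1836 - 215) + 5 = 1621 + 5 = 1626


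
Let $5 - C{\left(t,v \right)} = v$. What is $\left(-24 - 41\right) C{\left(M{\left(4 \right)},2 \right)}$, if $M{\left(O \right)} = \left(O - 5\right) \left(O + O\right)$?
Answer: $-195$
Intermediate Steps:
$M{\left(O \right)} = 2 O \left(-5 + O\right)$ ($M{\left(O \right)} = \left(-5 + O\right) 2 O = 2 O \left(-5 + O\right)$)
$C{\left(t,v \right)} = 5 - v$
$\left(-24 - 41\right) C{\left(M{\left(4 \right)},2 \right)} = \left(-24 - 41\right) \left(5 - 2\right) = - 65 \left(5 - 2\right) = \left(-65\right) 3 = -195$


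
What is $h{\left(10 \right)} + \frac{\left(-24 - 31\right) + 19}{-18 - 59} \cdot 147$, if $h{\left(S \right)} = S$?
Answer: $\frac{866}{11} \approx 78.727$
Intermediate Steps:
$h{\left(10 \right)} + \frac{\left(-24 - 31\right) + 19}{-18 - 59} \cdot 147 = 10 + \frac{\left(-24 - 31\right) + 19}{-18 - 59} \cdot 147 = 10 + \frac{\left(-24 - 31\right) + 19}{-77} \cdot 147 = 10 + \left(-55 + 19\right) \left(- \frac{1}{77}\right) 147 = 10 + \left(-36\right) \left(- \frac{1}{77}\right) 147 = 10 + \frac{36}{77} \cdot 147 = 10 + \frac{756}{11} = \frac{866}{11}$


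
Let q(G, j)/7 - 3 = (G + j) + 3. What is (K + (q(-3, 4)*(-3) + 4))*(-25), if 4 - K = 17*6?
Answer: 6025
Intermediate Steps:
K = -98 (K = 4 - 17*6 = 4 - 1*102 = 4 - 102 = -98)
q(G, j) = 42 + 7*G + 7*j (q(G, j) = 21 + 7*((G + j) + 3) = 21 + 7*(3 + G + j) = 21 + (21 + 7*G + 7*j) = 42 + 7*G + 7*j)
(K + (q(-3, 4)*(-3) + 4))*(-25) = (-98 + ((42 + 7*(-3) + 7*4)*(-3) + 4))*(-25) = (-98 + ((42 - 21 + 28)*(-3) + 4))*(-25) = (-98 + (49*(-3) + 4))*(-25) = (-98 + (-147 + 4))*(-25) = (-98 - 143)*(-25) = -241*(-25) = 6025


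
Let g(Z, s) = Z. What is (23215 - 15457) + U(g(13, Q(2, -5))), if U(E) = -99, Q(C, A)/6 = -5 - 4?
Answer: 7659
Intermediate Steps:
Q(C, A) = -54 (Q(C, A) = 6*(-5 - 4) = 6*(-9) = -54)
(23215 - 15457) + U(g(13, Q(2, -5))) = (23215 - 15457) - 99 = 7758 - 99 = 7659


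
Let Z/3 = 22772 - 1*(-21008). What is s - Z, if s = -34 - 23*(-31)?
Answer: -130661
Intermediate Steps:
Z = 131340 (Z = 3*(22772 - 1*(-21008)) = 3*(22772 + 21008) = 3*43780 = 131340)
s = 679 (s = -34 + 713 = 679)
s - Z = 679 - 1*131340 = 679 - 131340 = -130661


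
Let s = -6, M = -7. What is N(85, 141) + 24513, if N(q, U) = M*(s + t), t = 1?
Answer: 24548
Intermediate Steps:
N(q, U) = 35 (N(q, U) = -7*(-6 + 1) = -7*(-5) = 35)
N(85, 141) + 24513 = 35 + 24513 = 24548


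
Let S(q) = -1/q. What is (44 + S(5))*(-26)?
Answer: -5694/5 ≈ -1138.8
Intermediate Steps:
(44 + S(5))*(-26) = (44 - 1/5)*(-26) = (219/5)*(-26) = -5694/5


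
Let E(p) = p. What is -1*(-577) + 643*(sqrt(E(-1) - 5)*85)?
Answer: 577 + 54655*I*sqrt(6) ≈ 577.0 + 1.3388e+5*I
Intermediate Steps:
-1*(-577) + 643*(sqrt(E(-1) - 5)*85) = -1*(-577) + 643*(sqrt(-1 - 5)*85) = 577 + 643*(sqrt(-6)*85) = 577 + 643*((I*sqrt(6))*85) = 577 + 643*(85*I*sqrt(6)) = 577 + 54655*I*sqrt(6)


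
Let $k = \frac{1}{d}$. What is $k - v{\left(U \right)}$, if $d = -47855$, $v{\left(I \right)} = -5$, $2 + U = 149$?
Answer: $\frac{239274}{47855} \approx 5.0$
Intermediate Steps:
$U = 147$ ($U = -2 + 149 = 147$)
$k = - \frac{1}{47855}$ ($k = \frac{1}{-47855} = - \frac{1}{47855} \approx -2.0896 \cdot 10^{-5}$)
$k - v{\left(U \right)} = - \frac{1}{47855} - -5 = - \frac{1}{47855} + 5 = \frac{239274}{47855}$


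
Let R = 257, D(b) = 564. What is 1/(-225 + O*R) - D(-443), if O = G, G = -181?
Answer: -26362489/46742 ≈ -564.00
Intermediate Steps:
O = -181
1/(-225 + O*R) - D(-443) = 1/(-225 - 181*257) - 1*564 = 1/(-225 - 46517) - 564 = 1/(-46742) - 564 = -1/46742 - 564 = -26362489/46742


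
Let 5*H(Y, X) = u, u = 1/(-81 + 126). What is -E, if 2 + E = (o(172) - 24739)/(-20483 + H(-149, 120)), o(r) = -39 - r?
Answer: 1801799/2304337 ≈ 0.78192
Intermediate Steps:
u = 1/45 ≈ 0.022222
H(Y, X) = 1/225 (H(Y, X) = (⅕)*(1/45) = 1/225)
E = -1801799/2304337 (E = -2 + ((-39 - 1*172) - 24739)/(-20483 + 1/225) = -2 + ((-39 - 172) - 24739)/(-4608674/225) = -2 + (-211 - 24739)*(-225/4608674) = -2 - 24950*(-225/4608674) = -2 + 2806875/2304337 = -1801799/2304337 ≈ -0.78192)
-E = -1*(-1801799/2304337) = 1801799/2304337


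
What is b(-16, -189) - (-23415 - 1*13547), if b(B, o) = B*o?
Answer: 39986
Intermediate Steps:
b(-16, -189) - (-23415 - 1*13547) = -16*(-189) - (-23415 - 1*13547) = 3024 - (-23415 - 13547) = 3024 - 1*(-36962) = 3024 + 36962 = 39986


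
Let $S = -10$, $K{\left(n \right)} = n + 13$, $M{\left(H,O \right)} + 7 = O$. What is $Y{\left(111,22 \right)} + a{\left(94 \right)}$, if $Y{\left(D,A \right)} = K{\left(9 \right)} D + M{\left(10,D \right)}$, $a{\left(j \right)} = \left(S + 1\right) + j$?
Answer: $2631$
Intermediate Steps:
$M{\left(H,O \right)} = -7 + O$
$K{\left(n \right)} = 13 + n$
$a{\left(j \right)} = -9 + j$ ($a{\left(j \right)} = \left(-10 + 1\right) + j = -9 + j$)
$Y{\left(D,A \right)} = -7 + 23 D$ ($Y{\left(D,A \right)} = \left(13 + 9\right) D + \left(-7 + D\right) = 22 D + \left(-7 + D\right) = -7 + 23 D$)
$Y{\left(111,22 \right)} + a{\left(94 \right)} = \left(-7 + 23 \cdot 111\right) + \left(-9 + 94\right) = \left(-7 + 2553\right) + 85 = 2546 + 85 = 2631$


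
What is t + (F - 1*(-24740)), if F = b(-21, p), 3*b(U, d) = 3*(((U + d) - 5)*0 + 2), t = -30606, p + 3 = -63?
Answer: -5864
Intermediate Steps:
p = -66 (p = -3 - 63 = -66)
b(U, d) = 2 (b(U, d) = (3*(((U + d) - 5)*0 + 2))/3 = (3*((-5 + U + d)*0 + 2))/3 = (3*(0 + 2))/3 = (3*2)/3 = (⅓)*6 = 2)
F = 2
t + (F - 1*(-24740)) = -30606 + (2 - 1*(-24740)) = -30606 + (2 + 24740) = -30606 + 24742 = -5864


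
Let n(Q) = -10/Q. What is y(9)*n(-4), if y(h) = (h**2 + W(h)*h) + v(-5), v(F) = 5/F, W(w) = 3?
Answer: 535/2 ≈ 267.50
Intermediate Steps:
y(h) = -1 + h**2 + 3*h (y(h) = (h**2 + 3*h) + 5/(-5) = (h**2 + 3*h) + 5*(-1/5) = (h**2 + 3*h) - 1 = -1 + h**2 + 3*h)
y(9)*n(-4) = (-1 + 9**2 + 3*9)*(-10/(-4)) = (-1 + 81 + 27)*(-10*(-1/4)) = 107*(5/2) = 535/2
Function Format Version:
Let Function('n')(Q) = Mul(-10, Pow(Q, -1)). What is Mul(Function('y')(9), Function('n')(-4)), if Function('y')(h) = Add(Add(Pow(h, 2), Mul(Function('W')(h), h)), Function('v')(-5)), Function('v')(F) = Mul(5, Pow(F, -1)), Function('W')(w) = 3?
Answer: Rational(535, 2) ≈ 267.50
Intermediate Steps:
Function('y')(h) = Add(-1, Pow(h, 2), Mul(3, h)) (Function('y')(h) = Add(Add(Pow(h, 2), Mul(3, h)), Mul(5, Pow(-5, -1))) = Add(Add(Pow(h, 2), Mul(3, h)), Mul(5, Rational(-1, 5))) = Add(Add(Pow(h, 2), Mul(3, h)), -1) = Add(-1, Pow(h, 2), Mul(3, h)))
Mul(Function('y')(9), Function('n')(-4)) = Mul(Add(-1, Pow(9, 2), Mul(3, 9)), Mul(-10, Pow(-4, -1))) = Mul(Add(-1, 81, 27), Mul(-10, Rational(-1, 4))) = Mul(107, Rational(5, 2)) = Rational(535, 2)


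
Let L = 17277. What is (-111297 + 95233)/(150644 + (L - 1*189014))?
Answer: 16064/21093 ≈ 0.76158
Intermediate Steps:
(-111297 + 95233)/(150644 + (L - 1*189014)) = (-111297 + 95233)/(150644 + (17277 - 1*189014)) = -16064/(150644 + (17277 - 189014)) = -16064/(150644 - 171737) = -16064/(-21093) = -16064*(-1/21093) = 16064/21093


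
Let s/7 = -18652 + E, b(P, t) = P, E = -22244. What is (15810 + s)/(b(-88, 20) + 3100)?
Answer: -45077/502 ≈ -89.795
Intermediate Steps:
s = -286272 (s = 7*(-18652 - 22244) = 7*(-40896) = -286272)
(15810 + s)/(b(-88, 20) + 3100) = (15810 - 286272)/(-88 + 3100) = -270462/3012 = -270462*1/3012 = -45077/502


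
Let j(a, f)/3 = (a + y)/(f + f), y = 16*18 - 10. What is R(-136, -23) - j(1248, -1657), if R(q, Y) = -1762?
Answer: -2917345/1657 ≈ -1760.6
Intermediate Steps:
y = 278 (y = 288 - 10 = 278)
j(a, f) = 3*(278 + a)/(2*f) (j(a, f) = 3*((a + 278)/(f + f)) = 3*((278 + a)/((2*f))) = 3*((278 + a)*(1/(2*f))) = 3*((278 + a)/(2*f)) = 3*(278 + a)/(2*f))
R(-136, -23) - j(1248, -1657) = -1762 - 3*(278 + 1248)/(2*(-1657)) = -1762 - 3*(-1)*1526/(2*1657) = -1762 - 1*(-2289/1657) = -1762 + 2289/1657 = -2917345/1657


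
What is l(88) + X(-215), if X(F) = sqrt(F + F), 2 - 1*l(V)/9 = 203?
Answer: -1809 + I*sqrt(430) ≈ -1809.0 + 20.736*I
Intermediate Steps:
l(V) = -1809 (l(V) = 18 - 9*203 = 18 - 1827 = -1809)
X(F) = sqrt(2)*sqrt(F) (X(F) = sqrt(2*F) = sqrt(2)*sqrt(F))
l(88) + X(-215) = -1809 + sqrt(2)*sqrt(-215) = -1809 + sqrt(2)*(I*sqrt(215)) = -1809 + I*sqrt(430)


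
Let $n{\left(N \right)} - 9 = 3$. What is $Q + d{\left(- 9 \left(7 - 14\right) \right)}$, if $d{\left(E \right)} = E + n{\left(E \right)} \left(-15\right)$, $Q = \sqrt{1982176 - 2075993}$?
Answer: $-117 + i \sqrt{93817} \approx -117.0 + 306.3 i$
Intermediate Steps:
$n{\left(N \right)} = 12$ ($n{\left(N \right)} = 9 + 3 = 12$)
$Q = i \sqrt{93817}$ ($Q = \sqrt{-93817} = i \sqrt{93817} \approx 306.3 i$)
$d{\left(E \right)} = -180 + E$ ($d{\left(E \right)} = E + 12 \left(-15\right) = E - 180 = -180 + E$)
$Q + d{\left(- 9 \left(7 - 14\right) \right)} = i \sqrt{93817} - \left(180 + 9 \left(7 - 14\right)\right) = i \sqrt{93817} - 117 = -117 + i \sqrt{93817}$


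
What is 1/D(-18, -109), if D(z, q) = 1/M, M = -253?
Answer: -253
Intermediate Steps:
D(z, q) = -1/253 (D(z, q) = 1/(-253) = -1/253)
1/D(-18, -109) = 1/(-1/253) = -253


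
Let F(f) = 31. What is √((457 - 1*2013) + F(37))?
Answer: 5*I*√61 ≈ 39.051*I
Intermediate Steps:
√((457 - 1*2013) + F(37)) = √((457 - 1*2013) + 31) = √((457 - 2013) + 31) = √(-1556 + 31) = √(-1525) = 5*I*√61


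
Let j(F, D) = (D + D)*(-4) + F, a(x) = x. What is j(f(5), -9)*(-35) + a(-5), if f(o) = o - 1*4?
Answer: -2560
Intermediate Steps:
f(o) = -4 + o (f(o) = o - 4 = -4 + o)
j(F, D) = F - 8*D (j(F, D) = (2*D)*(-4) + F = -8*D + F = F - 8*D)
j(f(5), -9)*(-35) + a(-5) = ((-4 + 5) - 8*(-9))*(-35) - 5 = (1 + 72)*(-35) - 5 = 73*(-35) - 5 = -2555 - 5 = -2560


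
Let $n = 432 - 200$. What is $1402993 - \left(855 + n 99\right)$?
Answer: $1379170$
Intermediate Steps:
$n = 232$ ($n = 432 - 200 = 232$)
$1402993 - \left(855 + n 99\right) = 1402993 - \left(855 + 232 \cdot 99\right) = 1402993 - \left(855 + 22968\right) = 1402993 - 23823 = 1379170$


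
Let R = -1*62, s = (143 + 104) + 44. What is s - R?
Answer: 353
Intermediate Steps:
s = 291 (s = 247 + 44 = 291)
R = -62
s - R = 291 - 1*(-62) = 291 + 62 = 353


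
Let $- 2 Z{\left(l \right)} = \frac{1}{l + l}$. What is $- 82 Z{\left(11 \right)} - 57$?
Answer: $- \frac{1213}{22} \approx -55.136$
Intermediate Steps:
$Z{\left(l \right)} = - \frac{1}{4 l}$ ($Z{\left(l \right)} = - \frac{1}{2 \left(l + l\right)} = - \frac{1}{2 \cdot 2 l} = - \frac{\frac{1}{2} \frac{1}{l}}{2} = - \frac{1}{4 l}$)
$- 82 Z{\left(11 \right)} - 57 = - 82 \left(- \frac{1}{4 \cdot 11}\right) - 57 = - 82 \left(\left(- \frac{1}{4}\right) \frac{1}{11}\right) - 57 = \left(-82\right) \left(- \frac{1}{44}\right) - 57 = \frac{41}{22} - 57 = - \frac{1213}{22}$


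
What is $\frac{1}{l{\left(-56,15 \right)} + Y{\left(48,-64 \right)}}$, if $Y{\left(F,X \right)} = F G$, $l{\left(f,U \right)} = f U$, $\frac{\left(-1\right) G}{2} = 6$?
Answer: $- \frac{1}{1416} \approx -0.00070621$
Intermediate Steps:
$G = -12$ ($G = \left(-2\right) 6 = -12$)
$l{\left(f,U \right)} = U f$
$Y{\left(F,X \right)} = - 12 F$ ($Y{\left(F,X \right)} = F \left(-12\right) = - 12 F$)
$\frac{1}{l{\left(-56,15 \right)} + Y{\left(48,-64 \right)}} = \frac{1}{15 \left(-56\right) - 576} = \frac{1}{-840 - 576} = \frac{1}{-1416} = - \frac{1}{1416}$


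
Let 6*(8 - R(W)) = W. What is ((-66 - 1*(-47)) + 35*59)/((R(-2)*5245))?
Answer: 6138/131125 ≈ 0.046810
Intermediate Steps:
R(W) = 8 - W/6
((-66 - 1*(-47)) + 35*59)/((R(-2)*5245)) = ((-66 - 1*(-47)) + 35*59)/(((8 - ⅙*(-2))*5245)) = ((-66 + 47) + 2065)/(((8 + ⅓)*5245)) = (-19 + 2065)/(((25/3)*5245)) = 2046/(131125/3) = 2046*(3/131125) = 6138/131125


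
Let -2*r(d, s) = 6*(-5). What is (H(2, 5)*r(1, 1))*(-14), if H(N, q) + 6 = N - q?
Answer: 1890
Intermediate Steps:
H(N, q) = -6 + N - q (H(N, q) = -6 + (N - q) = -6 + N - q)
r(d, s) = 15 (r(d, s) = -3*(-5) = -½*(-30) = 15)
(H(2, 5)*r(1, 1))*(-14) = ((-6 + 2 - 1*5)*15)*(-14) = ((-6 + 2 - 5)*15)*(-14) = -9*15*(-14) = -135*(-14) = 1890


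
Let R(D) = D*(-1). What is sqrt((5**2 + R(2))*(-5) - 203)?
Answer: I*sqrt(318) ≈ 17.833*I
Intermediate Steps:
R(D) = -D
sqrt((5**2 + R(2))*(-5) - 203) = sqrt((5**2 - 1*2)*(-5) - 203) = sqrt((25 - 2)*(-5) - 203) = sqrt(23*(-5) - 203) = sqrt(-115 - 203) = sqrt(-318) = I*sqrt(318)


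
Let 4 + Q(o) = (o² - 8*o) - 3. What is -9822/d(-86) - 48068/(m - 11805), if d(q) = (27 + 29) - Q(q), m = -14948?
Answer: 648321394/214585813 ≈ 3.0213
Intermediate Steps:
Q(o) = -7 + o² - 8*o (Q(o) = -4 + ((o² - 8*o) - 3) = -4 + (-3 + o² - 8*o) = -7 + o² - 8*o)
d(q) = 63 - q² + 8*q (d(q) = (27 + 29) - (-7 + q² - 8*q) = 56 + (7 - q² + 8*q) = 63 - q² + 8*q)
-9822/d(-86) - 48068/(m - 11805) = -9822/(63 - 1*(-86)² + 8*(-86)) - 48068/(-14948 - 11805) = -9822/(63 - 1*7396 - 688) - 48068/(-26753) = -9822/(63 - 7396 - 688) - 48068*(-1/26753) = -9822/(-8021) + 48068/26753 = -9822*(-1/8021) + 48068/26753 = 9822/8021 + 48068/26753 = 648321394/214585813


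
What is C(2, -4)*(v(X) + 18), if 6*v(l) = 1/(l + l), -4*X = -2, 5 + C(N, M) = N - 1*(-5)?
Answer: 109/3 ≈ 36.333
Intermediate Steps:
C(N, M) = N (C(N, M) = -5 + (N - 1*(-5)) = -5 + (N + 5) = -5 + (5 + N) = N)
X = ½ (X = -¼*(-2) = ½ ≈ 0.50000)
v(l) = 1/(12*l) (v(l) = 1/(6*(l + l)) = 1/(6*((2*l))) = (1/(2*l))/6 = 1/(12*l))
C(2, -4)*(v(X) + 18) = 2*(1/(12*(½)) + 18) = 2*((1/12)*2 + 18) = 2*(⅙ + 18) = 2*(109/6) = 109/3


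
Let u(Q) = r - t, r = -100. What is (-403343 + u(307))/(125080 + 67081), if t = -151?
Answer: -403292/192161 ≈ -2.0987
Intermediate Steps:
u(Q) = 51 (u(Q) = -100 - 1*(-151) = -100 + 151 = 51)
(-403343 + u(307))/(125080 + 67081) = (-403343 + 51)/(125080 + 67081) = -403292/192161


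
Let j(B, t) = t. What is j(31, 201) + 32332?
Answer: 32533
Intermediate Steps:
j(31, 201) + 32332 = 201 + 32332 = 32533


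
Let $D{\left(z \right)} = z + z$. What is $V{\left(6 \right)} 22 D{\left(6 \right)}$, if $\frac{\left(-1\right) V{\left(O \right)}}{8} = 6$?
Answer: $-12672$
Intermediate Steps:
$V{\left(O \right)} = -48$ ($V{\left(O \right)} = \left(-8\right) 6 = -48$)
$D{\left(z \right)} = 2 z$
$V{\left(6 \right)} 22 D{\left(6 \right)} = \left(-48\right) 22 \cdot 2 \cdot 6 = \left(-1056\right) 12 = -12672$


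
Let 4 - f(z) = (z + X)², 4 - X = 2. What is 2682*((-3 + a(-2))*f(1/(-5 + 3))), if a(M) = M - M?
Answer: -28161/2 ≈ -14081.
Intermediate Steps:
a(M) = 0
X = 2 (X = 4 - 1*2 = 4 - 2 = 2)
f(z) = 4 - (2 + z)² (f(z) = 4 - (z + 2)² = 4 - (2 + z)²)
2682*((-3 + a(-2))*f(1/(-5 + 3))) = 2682*((-3 + 0)*(4 - (2 + 1/(-5 + 3))²)) = 2682*(-3*(4 - (2 + 1/(-2))²)) = 2682*(-3*(4 - (2 - ½)²)) = 2682*(-3*(4 - (3/2)²)) = 2682*(-3*(4 - 1*9/4)) = 2682*(-3*(4 - 9/4)) = 2682*(-3*7/4) = 2682*(-21/4) = -28161/2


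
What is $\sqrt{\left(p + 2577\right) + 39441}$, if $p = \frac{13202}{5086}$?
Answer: $\frac{5 \sqrt{10869633905}}{2543} \approx 204.99$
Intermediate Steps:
$p = \frac{6601}{2543}$ ($p = 13202 \cdot \frac{1}{5086} = \frac{6601}{2543} \approx 2.5958$)
$\sqrt{\left(p + 2577\right) + 39441} = \sqrt{\left(\frac{6601}{2543} + 2577\right) + 39441} = \sqrt{\frac{6559912}{2543} + 39441} = \sqrt{\frac{106858375}{2543}} = \frac{5 \sqrt{10869633905}}{2543}$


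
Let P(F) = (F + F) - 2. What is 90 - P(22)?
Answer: 48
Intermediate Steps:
P(F) = -2 + 2*F (P(F) = 2*F - 2 = -2 + 2*F)
90 - P(22) = 90 - (-2 + 2*22) = 90 - (-2 + 44) = 90 - 1*42 = 90 - 42 = 48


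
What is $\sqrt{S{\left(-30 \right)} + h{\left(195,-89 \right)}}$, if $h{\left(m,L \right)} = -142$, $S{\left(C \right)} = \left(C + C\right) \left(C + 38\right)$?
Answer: $i \sqrt{622} \approx 24.94 i$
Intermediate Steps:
$S{\left(C \right)} = 2 C \left(38 + C\right)$
$\sqrt{S{\left(-30 \right)} + h{\left(195,-89 \right)}} = \sqrt{2 \left(-30\right) \left(38 - 30\right) - 142} = \sqrt{2 \left(-30\right) 8 - 142} = \sqrt{-480 - 142} = \sqrt{-622} = i \sqrt{622}$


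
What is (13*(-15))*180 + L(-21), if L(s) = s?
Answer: -35121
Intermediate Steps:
(13*(-15))*180 + L(-21) = (13*(-15))*180 - 21 = -195*180 - 21 = -35100 - 21 = -35121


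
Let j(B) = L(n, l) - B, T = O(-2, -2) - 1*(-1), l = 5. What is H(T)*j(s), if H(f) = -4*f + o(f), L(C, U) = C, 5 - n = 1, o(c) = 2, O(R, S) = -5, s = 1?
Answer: 54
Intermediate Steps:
n = 4 (n = 5 - 1*1 = 5 - 1 = 4)
T = -4 (T = -5 - 1*(-1) = -5 + 1 = -4)
H(f) = 2 - 4*f (H(f) = -4*f + 2 = 2 - 4*f)
j(B) = 4 - B
H(T)*j(s) = (2 - 4*(-4))*(4 - 1*1) = (2 + 16)*(4 - 1) = 18*3 = 54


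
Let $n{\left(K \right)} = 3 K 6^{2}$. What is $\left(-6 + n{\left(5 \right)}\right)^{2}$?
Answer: $285156$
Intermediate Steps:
$n{\left(K \right)} = 108 K$ ($n{\left(K \right)} = 3 K 36 = 108 K$)
$\left(-6 + n{\left(5 \right)}\right)^{2} = \left(-6 + 108 \cdot 5\right)^{2} = \left(-6 + 540\right)^{2} = 534^{2} = 285156$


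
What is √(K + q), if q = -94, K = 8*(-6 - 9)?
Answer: I*√214 ≈ 14.629*I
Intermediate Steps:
K = -120 (K = 8*(-15) = -120)
√(K + q) = √(-120 - 94) = √(-214) = I*√214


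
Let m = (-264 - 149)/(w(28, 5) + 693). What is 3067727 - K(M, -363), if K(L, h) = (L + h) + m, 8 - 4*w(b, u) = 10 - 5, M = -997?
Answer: 8516718077/2775 ≈ 3.0691e+6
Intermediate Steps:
w(b, u) = ¾ (w(b, u) = 2 - (10 - 5)/4 = 2 - ¼*5 = 2 - 5/4 = ¾)
m = -1652/2775 (m = (-264 - 149)/(¾ + 693) = -413/2775/4 = -413*4/2775 = -1652/2775 ≈ -0.59531)
K(L, h) = -1652/2775 + L + h (K(L, h) = (L + h) - 1652/2775 = -1652/2775 + L + h)
3067727 - K(M, -363) = 3067727 - (-1652/2775 - 997 - 363) = 3067727 - 1*(-3775652/2775) = 3067727 + 3775652/2775 = 8516718077/2775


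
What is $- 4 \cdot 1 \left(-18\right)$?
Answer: $72$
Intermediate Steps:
$- 4 \cdot 1 \left(-18\right) = \left(-4\right) \left(-18\right) = 72$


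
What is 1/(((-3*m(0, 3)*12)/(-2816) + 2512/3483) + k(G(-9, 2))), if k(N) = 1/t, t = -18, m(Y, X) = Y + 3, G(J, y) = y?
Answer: 2452032/1726265 ≈ 1.4204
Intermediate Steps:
m(Y, X) = 3 + Y
k(N) = -1/18 (k(N) = 1/(-18) = -1/18)
1/(((-3*m(0, 3)*12)/(-2816) + 2512/3483) + k(G(-9, 2))) = 1/(((-3*(3 + 0)*12)/(-2816) + 2512/3483) - 1/18) = 1/(((-3*3*12)*(-1/2816) + 2512*(1/3483)) - 1/18) = 1/((-9*12*(-1/2816) + 2512/3483) - 1/18) = 1/((-108*(-1/2816) + 2512/3483) - 1/18) = 1/((27/704 + 2512/3483) - 1/18) = 1/(1862489/2452032 - 1/18) = 1/(1726265/2452032) = 2452032/1726265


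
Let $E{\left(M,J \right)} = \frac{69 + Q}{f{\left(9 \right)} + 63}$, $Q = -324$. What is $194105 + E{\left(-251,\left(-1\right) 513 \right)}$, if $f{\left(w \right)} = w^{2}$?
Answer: $\frac{9316955}{48} \approx 1.941 \cdot 10^{5}$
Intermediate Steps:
$E{\left(M,J \right)} = - \frac{85}{48}$ ($E{\left(M,J \right)} = \frac{69 - 324}{9^{2} + 63} = - \frac{255}{81 + 63} = - \frac{255}{144} = \left(-255\right) \frac{1}{144} = - \frac{85}{48}$)
$194105 + E{\left(-251,\left(-1\right) 513 \right)} = 194105 - \frac{85}{48} = \frac{9316955}{48}$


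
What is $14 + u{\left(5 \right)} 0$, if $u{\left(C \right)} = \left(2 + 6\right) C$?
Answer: $14$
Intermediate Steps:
$u{\left(C \right)} = 8 C$
$14 + u{\left(5 \right)} 0 = 14 + 8 \cdot 5 \cdot 0 = 14 + 40 \cdot 0 = 14 + 0 = 14$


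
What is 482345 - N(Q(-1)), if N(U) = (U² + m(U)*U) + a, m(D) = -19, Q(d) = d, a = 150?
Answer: 482175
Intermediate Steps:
N(U) = 150 + U² - 19*U (N(U) = (U² - 19*U) + 150 = 150 + U² - 19*U)
482345 - N(Q(-1)) = 482345 - (150 + (-1)² - 19*(-1)) = 482345 - (150 + 1 + 19) = 482345 - 1*170 = 482345 - 170 = 482175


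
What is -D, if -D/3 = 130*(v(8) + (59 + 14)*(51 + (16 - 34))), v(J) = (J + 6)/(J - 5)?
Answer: 941330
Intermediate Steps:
v(J) = (6 + J)/(-5 + J)
D = -941330 (D = -390*((6 + 8)/(-5 + 8) + (59 + 14)*(51 + (16 - 34))) = -390*(14/3 + 73*(51 - 18)) = -390*((1/3)*14 + 73*33) = -390*(14/3 + 2409) = -390*7241/3 = -3*941330/3 = -941330)
-D = -1*(-941330) = 941330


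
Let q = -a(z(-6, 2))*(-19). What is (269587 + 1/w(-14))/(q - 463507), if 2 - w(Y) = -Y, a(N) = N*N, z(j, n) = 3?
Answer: -3235043/5560032 ≈ -0.58184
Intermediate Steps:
a(N) = N²
w(Y) = 2 + Y (w(Y) = 2 - (-1)*Y = 2 + Y)
q = 171 (q = -1*3²*(-19) = -1*9*(-19) = -9*(-19) = 171)
(269587 + 1/w(-14))/(q - 463507) = (269587 + 1/(2 - 14))/(171 - 463507) = (269587 + 1/(-12))/(-463336) = (269587 - 1/12)*(-1/463336) = (3235043/12)*(-1/463336) = -3235043/5560032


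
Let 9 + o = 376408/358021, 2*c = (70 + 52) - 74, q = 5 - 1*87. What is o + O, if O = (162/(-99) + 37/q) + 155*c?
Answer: 1198076936235/322934942 ≈ 3710.0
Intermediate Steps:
q = -82 (q = 5 - 87 = -82)
c = 24 (c = ((70 + 52) - 74)/2 = (122 - 74)/2 = (1/2)*48 = 24)
O = 3353557/902 (O = (162/(-99) + 37/(-82)) + 155*24 = (162*(-1/99) + 37*(-1/82)) + 3720 = (-18/11 - 37/82) + 3720 = -1883/902 + 3720 = 3353557/902 ≈ 3717.9)
o = -2845781/358021 (o = -9 + 376408/358021 = -2845781/358021 ≈ -7.9486)
o + O = -2845781/358021 + 3353557/902 = 1198076936235/322934942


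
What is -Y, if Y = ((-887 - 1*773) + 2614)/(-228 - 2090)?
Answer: 477/1159 ≈ 0.41156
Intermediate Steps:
Y = -477/1159 (Y = ((-887 - 773) + 2614)/(-2318) = (-1660 + 2614)*(-1/2318) = 954*(-1/2318) = -477/1159 ≈ -0.41156)
-Y = -1*(-477/1159) = 477/1159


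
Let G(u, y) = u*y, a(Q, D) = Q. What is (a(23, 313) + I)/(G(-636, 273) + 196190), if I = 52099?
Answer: 26061/11281 ≈ 2.3102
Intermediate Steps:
(a(23, 313) + I)/(G(-636, 273) + 196190) = (23 + 52099)/(-636*273 + 196190) = 52122/(-173628 + 196190) = 52122/22562 = 52122*(1/22562) = 26061/11281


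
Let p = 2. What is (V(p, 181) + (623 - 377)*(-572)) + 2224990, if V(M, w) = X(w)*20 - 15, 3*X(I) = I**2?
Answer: 6908009/3 ≈ 2.3027e+6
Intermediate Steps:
X(I) = I**2/3
V(M, w) = -15 + 20*w**2/3 (V(M, w) = (w**2/3)*20 - 15 = 20*w**2/3 - 15 = -15 + 20*w**2/3)
(V(p, 181) + (623 - 377)*(-572)) + 2224990 = ((-15 + (20/3)*181**2) + (623 - 377)*(-572)) + 2224990 = ((-15 + (20/3)*32761) + 246*(-572)) + 2224990 = ((-15 + 655220/3) - 140712) + 2224990 = (655175/3 - 140712) + 2224990 = 233039/3 + 2224990 = 6908009/3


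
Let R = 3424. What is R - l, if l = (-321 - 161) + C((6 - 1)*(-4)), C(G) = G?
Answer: 3926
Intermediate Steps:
l = -502 (l = (-321 - 161) + (6 - 1)*(-4) = -482 + 5*(-4) = -482 - 20 = -502)
R - l = 3424 - 1*(-502) = 3424 + 502 = 3926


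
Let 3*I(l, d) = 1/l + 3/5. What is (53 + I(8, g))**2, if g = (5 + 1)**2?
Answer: 40819321/14400 ≈ 2834.7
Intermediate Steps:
g = 36 (g = 6**2 = 36)
I(l, d) = 1/5 + 1/(3*l) (I(l, d) = (1/l + 3/5)/3 = (3/5 + 1/l)/3 = 1/5 + 1/(3*l))
(53 + I(8, g))**2 = (53 + (1/15)*(5 + 3*8)/8)**2 = (53 + (1/15)*(1/8)*(5 + 24))**2 = (53 + (1/15)*(1/8)*29)**2 = (53 + 29/120)**2 = (6389/120)**2 = 40819321/14400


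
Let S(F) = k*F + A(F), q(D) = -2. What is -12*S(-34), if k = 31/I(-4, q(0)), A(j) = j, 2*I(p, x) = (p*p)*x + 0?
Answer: -765/2 ≈ -382.50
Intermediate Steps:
I(p, x) = x*p²/2 (I(p, x) = ((p*p)*x + 0)/2 = (p²*x + 0)/2 = (x*p² + 0)/2 = (x*p²)/2 = x*p²/2)
k = -31/16 (k = 31/(((½)*(-2)*(-4)²)) = 31/(((½)*(-2)*16)) = 31/(-16) = 31*(-1/16) = -31/16 ≈ -1.9375)
S(F) = -15*F/16 (S(F) = -31*F/16 + F = -15*F/16)
-12*S(-34) = -(-45)*(-34)/4 = -12*255/8 = -765/2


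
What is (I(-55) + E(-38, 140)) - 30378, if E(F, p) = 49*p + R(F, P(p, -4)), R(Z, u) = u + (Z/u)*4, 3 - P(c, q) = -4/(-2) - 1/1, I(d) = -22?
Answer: -23614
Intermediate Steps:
P(c, q) = 2 (P(c, q) = 3 - (-4/(-2) - 1/1) = 3 - (-4*(-1/2) - 1*1) = 3 - (2 - 1) = 3 - 1*1 = 3 - 1 = 2)
R(Z, u) = u + 4*Z/u
E(F, p) = 2 + 2*F + 49*p (E(F, p) = 49*p + (2 + 4*F/2) = 49*p + (2 + 4*F*(1/2)) = 49*p + (2 + 2*F) = 2 + 2*F + 49*p)
(I(-55) + E(-38, 140)) - 30378 = (-22 + (2 + 2*(-38) + 49*140)) - 30378 = (-22 + (2 - 76 + 6860)) - 30378 = (-22 + 6786) - 30378 = 6764 - 30378 = -23614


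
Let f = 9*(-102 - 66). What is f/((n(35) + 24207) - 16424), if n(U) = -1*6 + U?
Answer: -6/31 ≈ -0.19355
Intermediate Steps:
n(U) = -6 + U
f = -1512 (f = 9*(-168) = -1512)
f/((n(35) + 24207) - 16424) = -1512/(((-6 + 35) + 24207) - 16424) = -1512/((29 + 24207) - 16424) = -1512/(24236 - 16424) = -1512/7812 = -1512*1/7812 = -6/31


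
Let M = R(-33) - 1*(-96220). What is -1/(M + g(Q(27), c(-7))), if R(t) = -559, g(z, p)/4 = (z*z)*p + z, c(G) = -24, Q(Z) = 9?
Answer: -1/87921 ≈ -1.1374e-5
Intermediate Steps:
g(z, p) = 4*z + 4*p*z² (g(z, p) = 4*((z*z)*p + z) = 4*(z²*p + z) = 4*(p*z² + z) = 4*(z + p*z²) = 4*z + 4*p*z²)
M = 95661 (M = -559 - 1*(-96220) = -559 + 96220 = 95661)
-1/(M + g(Q(27), c(-7))) = -1/(95661 + 4*9*(1 - 24*9)) = -1/(95661 + 4*9*(1 - 216)) = -1/(95661 + 4*9*(-215)) = -1/(95661 - 7740) = -1/87921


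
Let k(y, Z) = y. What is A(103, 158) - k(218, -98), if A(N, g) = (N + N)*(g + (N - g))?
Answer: 21000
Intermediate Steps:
A(N, g) = 2*N² (A(N, g) = (2*N)*N = 2*N²)
A(103, 158) - k(218, -98) = 2*103² - 1*218 = 2*10609 - 218 = 21218 - 218 = 21000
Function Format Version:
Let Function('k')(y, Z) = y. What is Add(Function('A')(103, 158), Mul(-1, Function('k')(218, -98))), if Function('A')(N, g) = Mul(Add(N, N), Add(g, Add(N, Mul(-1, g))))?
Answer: 21000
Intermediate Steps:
Function('A')(N, g) = Mul(2, Pow(N, 2)) (Function('A')(N, g) = Mul(Mul(2, N), N) = Mul(2, Pow(N, 2)))
Add(Function('A')(103, 158), Mul(-1, Function('k')(218, -98))) = Add(Mul(2, Pow(103, 2)), Mul(-1, 218)) = Add(Mul(2, 10609), -218) = Add(21218, -218) = 21000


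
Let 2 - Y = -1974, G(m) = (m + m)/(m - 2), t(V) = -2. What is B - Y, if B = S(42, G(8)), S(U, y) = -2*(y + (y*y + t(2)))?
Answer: -17924/9 ≈ -1991.6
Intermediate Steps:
G(m) = 2*m/(-2 + m) (G(m) = (2*m)/(-2 + m) = 2*m/(-2 + m))
Y = 1976 (Y = 2 - 1*(-1974) = 2 + 1974 = 1976)
S(U, y) = 4 - 2*y - 2*y**2 (S(U, y) = -2*(y + (y*y - 2)) = -2*(y + (y**2 - 2)) = -2*(y + (-2 + y**2)) = -2*(-2 + y + y**2) = 4 - 2*y - 2*y**2)
B = -140/9 (B = 4 - 4*8/(-2 + 8) - 2*256/(-2 + 8)**2 = 4 - 4*8/6 - 2*(2*8/6)**2 = 4 - 4*8/6 - 2*(2*8*(1/6))**2 = 4 - 2*8/3 - 2*(8/3)**2 = 4 - 16/3 - 2*64/9 = 4 - 16/3 - 128/9 = -140/9 ≈ -15.556)
B - Y = -140/9 - 1*1976 = -140/9 - 1976 = -17924/9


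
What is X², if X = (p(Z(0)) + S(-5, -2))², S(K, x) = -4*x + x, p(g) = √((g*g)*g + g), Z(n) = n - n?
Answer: 1296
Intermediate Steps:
Z(n) = 0
p(g) = √(g + g³) (p(g) = √(g²*g + g) = √(g³ + g) = √(g + g³))
S(K, x) = -3*x
X = 36 (X = (√(0 + 0³) - 3*(-2))² = (√(0 + 0) + 6)² = (√0 + 6)² = (0 + 6)² = 6² = 36)
X² = 36² = 1296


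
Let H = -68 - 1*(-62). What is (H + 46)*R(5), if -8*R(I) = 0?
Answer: 0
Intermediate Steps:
R(I) = 0 (R(I) = -1/8*0 = 0)
H = -6 (H = -68 + 62 = -6)
(H + 46)*R(5) = (-6 + 46)*0 = 40*0 = 0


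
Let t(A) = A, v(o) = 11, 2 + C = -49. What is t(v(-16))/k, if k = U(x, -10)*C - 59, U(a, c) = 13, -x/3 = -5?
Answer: -11/722 ≈ -0.015235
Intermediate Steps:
x = 15 (x = -3*(-5) = 15)
C = -51 (C = -2 - 49 = -51)
k = -722 (k = 13*(-51) - 59 = -663 - 59 = -722)
t(v(-16))/k = 11/(-722) = 11*(-1/722) = -11/722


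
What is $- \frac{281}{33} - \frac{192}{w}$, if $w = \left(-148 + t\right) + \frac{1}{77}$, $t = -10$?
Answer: $- \frac{976831}{133815} \approx -7.2999$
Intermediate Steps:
$w = - \frac{12165}{77}$ ($w = \left(-148 - 10\right) + \frac{1}{77} = -158 + \frac{1}{77} = - \frac{12165}{77} \approx -157.99$)
$- \frac{281}{33} - \frac{192}{w} = - \frac{281}{33} - \frac{192}{- \frac{12165}{77}} = \left(-281\right) \frac{1}{33} - - \frac{4928}{4055} = - \frac{281}{33} + \frac{4928}{4055} = - \frac{976831}{133815}$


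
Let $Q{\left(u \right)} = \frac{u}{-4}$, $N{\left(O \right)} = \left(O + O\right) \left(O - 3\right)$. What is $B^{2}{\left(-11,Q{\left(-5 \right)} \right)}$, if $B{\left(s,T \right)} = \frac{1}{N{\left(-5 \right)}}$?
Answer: $\frac{1}{6400} \approx 0.00015625$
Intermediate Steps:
$N{\left(O \right)} = 2 O \left(-3 + O\right)$
$Q{\left(u \right)} = - \frac{u}{4}$ ($Q{\left(u \right)} = u \left(- \frac{1}{4}\right) = - \frac{u}{4}$)
$B{\left(s,T \right)} = \frac{1}{80}$ ($B{\left(s,T \right)} = \frac{1}{2 \left(-5\right) \left(-3 - 5\right)} = \frac{1}{2 \left(-5\right) \left(-8\right)} = \frac{1}{80}$)
$B^{2}{\left(-11,Q{\left(-5 \right)} \right)} = \left(\frac{1}{80}\right)^{2} = \frac{1}{6400}$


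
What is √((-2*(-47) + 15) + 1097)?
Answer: 3*√134 ≈ 34.728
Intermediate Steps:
√((-2*(-47) + 15) + 1097) = √((94 + 15) + 1097) = √(109 + 1097) = √1206 = 3*√134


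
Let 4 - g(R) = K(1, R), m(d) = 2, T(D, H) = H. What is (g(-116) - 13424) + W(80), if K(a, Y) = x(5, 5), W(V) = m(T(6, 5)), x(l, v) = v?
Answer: -13423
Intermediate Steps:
W(V) = 2
K(a, Y) = 5
g(R) = -1 (g(R) = 4 - 1*5 = 4 - 5 = -1)
(g(-116) - 13424) + W(80) = (-1 - 13424) + 2 = -13425 + 2 = -13423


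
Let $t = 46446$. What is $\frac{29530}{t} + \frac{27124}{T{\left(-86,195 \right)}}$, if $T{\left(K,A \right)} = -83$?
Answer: $- \frac{628675157}{1927509} \approx -326.16$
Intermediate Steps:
$\frac{29530}{t} + \frac{27124}{T{\left(-86,195 \right)}} = \frac{29530}{46446} + \frac{27124}{-83} = 29530 \cdot \frac{1}{46446} + 27124 \left(- \frac{1}{83}\right) = \frac{14765}{23223} - \frac{27124}{83} = - \frac{628675157}{1927509}$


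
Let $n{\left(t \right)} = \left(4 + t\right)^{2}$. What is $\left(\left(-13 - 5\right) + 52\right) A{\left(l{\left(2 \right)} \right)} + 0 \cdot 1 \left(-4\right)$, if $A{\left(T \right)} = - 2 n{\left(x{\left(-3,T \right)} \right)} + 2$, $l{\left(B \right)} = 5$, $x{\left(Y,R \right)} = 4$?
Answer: $-4284$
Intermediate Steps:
$A{\left(T \right)} = -126$ ($A{\left(T \right)} = - 2 \left(4 + 4\right)^{2} + 2 = - 2 \cdot 8^{2} + 2 = \left(-2\right) 64 + 2 = -128 + 2 = -126$)
$\left(\left(-13 - 5\right) + 52\right) A{\left(l{\left(2 \right)} \right)} + 0 \cdot 1 \left(-4\right) = \left(\left(-13 - 5\right) + 52\right) \left(-126\right) + 0 \cdot 1 \left(-4\right) = \left(-18 + 52\right) \left(-126\right) + 0 \left(-4\right) = 34 \left(-126\right) + 0 = -4284 + 0 = -4284$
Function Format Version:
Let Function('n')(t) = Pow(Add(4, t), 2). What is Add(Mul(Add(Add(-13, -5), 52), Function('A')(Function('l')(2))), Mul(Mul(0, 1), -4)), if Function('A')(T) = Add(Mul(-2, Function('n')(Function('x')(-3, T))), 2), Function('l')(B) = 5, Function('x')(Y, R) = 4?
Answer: -4284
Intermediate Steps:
Function('A')(T) = -126 (Function('A')(T) = Add(Mul(-2, Pow(Add(4, 4), 2)), 2) = Add(Mul(-2, Pow(8, 2)), 2) = Add(Mul(-2, 64), 2) = Add(-128, 2) = -126)
Add(Mul(Add(Add(-13, -5), 52), Function('A')(Function('l')(2))), Mul(Mul(0, 1), -4)) = Add(Mul(Add(Add(-13, -5), 52), -126), Mul(Mul(0, 1), -4)) = Add(Mul(Add(-18, 52), -126), Mul(0, -4)) = Add(Mul(34, -126), 0) = Add(-4284, 0) = -4284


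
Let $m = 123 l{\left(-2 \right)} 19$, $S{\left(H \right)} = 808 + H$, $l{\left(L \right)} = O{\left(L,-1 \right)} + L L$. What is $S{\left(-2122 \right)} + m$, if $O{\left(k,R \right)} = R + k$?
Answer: $1023$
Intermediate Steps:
$l{\left(L \right)} = -1 + L + L^{2}$ ($l{\left(L \right)} = \left(-1 + L\right) + L L = \left(-1 + L\right) + L^{2} = -1 + L + L^{2}$)
$m = 2337$ ($m = 123 \left(-1 - 2 + \left(-2\right)^{2}\right) 19 = 123 \left(-1 - 2 + 4\right) 19 = 123 \cdot 1 \cdot 19 = 123 \cdot 19 = 2337$)
$S{\left(-2122 \right)} + m = \left(808 - 2122\right) + 2337 = -1314 + 2337 = 1023$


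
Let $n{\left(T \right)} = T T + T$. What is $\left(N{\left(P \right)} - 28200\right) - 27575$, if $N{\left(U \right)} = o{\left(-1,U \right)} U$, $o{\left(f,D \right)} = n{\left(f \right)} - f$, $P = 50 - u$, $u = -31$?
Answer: $-55694$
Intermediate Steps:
$n{\left(T \right)} = T + T^{2}$ ($n{\left(T \right)} = T^{2} + T = T + T^{2}$)
$P = 81$ ($P = 50 - -31 = 50 + 31 = 81$)
$o{\left(f,D \right)} = - f + f \left(1 + f\right)$ ($o{\left(f,D \right)} = f \left(1 + f\right) - f = - f + f \left(1 + f\right)$)
$N{\left(U \right)} = U$ ($N{\left(U \right)} = \left(-1\right)^{2} U = 1 U = U$)
$\left(N{\left(P \right)} - 28200\right) - 27575 = \left(81 - 28200\right) - 27575 = -28119 - 27575 = -55694$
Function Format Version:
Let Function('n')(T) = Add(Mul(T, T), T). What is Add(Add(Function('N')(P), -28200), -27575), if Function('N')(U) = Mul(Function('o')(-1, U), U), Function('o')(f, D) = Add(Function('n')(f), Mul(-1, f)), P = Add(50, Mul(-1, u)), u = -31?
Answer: -55694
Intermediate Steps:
Function('n')(T) = Add(T, Pow(T, 2)) (Function('n')(T) = Add(Pow(T, 2), T) = Add(T, Pow(T, 2)))
P = 81 (P = Add(50, Mul(-1, -31)) = Add(50, 31) = 81)
Function('o')(f, D) = Add(Mul(-1, f), Mul(f, Add(1, f))) (Function('o')(f, D) = Add(Mul(f, Add(1, f)), Mul(-1, f)) = Add(Mul(-1, f), Mul(f, Add(1, f))))
Function('N')(U) = U (Function('N')(U) = Mul(Pow(-1, 2), U) = Mul(1, U) = U)
Add(Add(Function('N')(P), -28200), -27575) = Add(Add(81, -28200), -27575) = Add(-28119, -27575) = -55694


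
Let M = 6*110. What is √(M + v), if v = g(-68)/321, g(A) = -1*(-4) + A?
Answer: 2*√16996629/321 ≈ 25.687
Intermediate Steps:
g(A) = 4 + A
v = -64/321 (v = (4 - 68)/321 = -64*1/321 = -64/321 ≈ -0.19938)
M = 660
√(M + v) = √(660 - 64/321) = √(211796/321) = 2*√16996629/321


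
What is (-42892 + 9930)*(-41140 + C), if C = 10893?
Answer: 997001614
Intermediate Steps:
(-42892 + 9930)*(-41140 + C) = (-42892 + 9930)*(-41140 + 10893) = -32962*(-30247) = 997001614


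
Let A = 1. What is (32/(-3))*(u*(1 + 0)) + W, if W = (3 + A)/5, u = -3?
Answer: 164/5 ≈ 32.800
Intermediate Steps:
W = 4/5 (W = (3 + 1)/5 = (1/5)*4 = 4/5 ≈ 0.80000)
(32/(-3))*(u*(1 + 0)) + W = (32/(-3))*(-3*(1 + 0)) + 4/5 = (32*(-1/3))*(-3*1) + 4/5 = -32/3*(-3) + 4/5 = 32 + 4/5 = 164/5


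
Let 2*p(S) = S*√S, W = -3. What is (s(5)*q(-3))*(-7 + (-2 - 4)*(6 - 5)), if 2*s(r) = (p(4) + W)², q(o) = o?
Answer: 39/2 ≈ 19.500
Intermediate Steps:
p(S) = S^(3/2)/2 (p(S) = (S*√S)/2 = S^(3/2)/2)
s(r) = ½ (s(r) = (4^(3/2)/2 - 3)²/2 = ((½)*8 - 3)²/2 = (4 - 3)²/2 = (½)*1² = (½)*1 = ½)
(s(5)*q(-3))*(-7 + (-2 - 4)*(6 - 5)) = ((½)*(-3))*(-7 + (-2 - 4)*(6 - 5)) = -3*(-7 - 6*1)/2 = -3*(-7 - 6)/2 = -3/2*(-13) = 39/2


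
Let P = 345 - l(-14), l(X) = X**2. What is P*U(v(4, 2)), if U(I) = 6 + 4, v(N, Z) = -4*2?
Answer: 1490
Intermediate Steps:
v(N, Z) = -8
U(I) = 10
P = 149 (P = 345 - 1*(-14)**2 = 345 - 1*196 = 345 - 196 = 149)
P*U(v(4, 2)) = 149*10 = 1490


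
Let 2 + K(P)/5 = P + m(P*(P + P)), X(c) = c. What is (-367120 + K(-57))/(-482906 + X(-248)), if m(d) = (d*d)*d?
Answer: -1371857522545/483154 ≈ -2.8394e+6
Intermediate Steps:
m(d) = d³ (m(d) = d²*d = d³)
K(P) = -10 + 5*P + 40*P⁶ (K(P) = -10 + 5*(P + (P*(P + P))³) = -10 + 5*(P + (P*(2*P))³) = -10 + 5*(P + (2*P²)³) = -10 + 5*(P + 8*P⁶) = -10 + (5*P + 40*P⁶) = -10 + 5*P + 40*P⁶)
(-367120 + K(-57))/(-482906 + X(-248)) = (-367120 + (-10 + 5*(-57) + 40*(-57)⁶))/(-482906 - 248) = (-367120 + (-10 - 285 + 40*34296447249))/(-483154) = (-367120 + (-10 - 285 + 1371857889960))*(-1/483154) = (-367120 + 1371857889665)*(-1/483154) = 1371857522545*(-1/483154) = -1371857522545/483154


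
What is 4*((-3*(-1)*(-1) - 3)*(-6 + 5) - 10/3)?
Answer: 32/3 ≈ 10.667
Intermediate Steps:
4*((-3*(-1)*(-1) - 3)*(-6 + 5) - 10/3) = 4*((3*(-1) - 3)*(-1) - 10*⅓) = 4*((-3 - 3)*(-1) - 10/3) = 4*(-6*(-1) - 10/3) = 4*(6 - 10/3) = 4*(8/3) = 32/3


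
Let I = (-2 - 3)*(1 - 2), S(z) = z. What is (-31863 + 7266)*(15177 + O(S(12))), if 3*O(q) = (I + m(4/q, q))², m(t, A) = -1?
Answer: -373439853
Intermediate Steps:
I = 5 (I = -5*(-1) = 5)
O(q) = 16/3 (O(q) = (5 - 1)²/3 = (⅓)*4² = (⅓)*16 = 16/3)
(-31863 + 7266)*(15177 + O(S(12))) = (-31863 + 7266)*(15177 + 16/3) = -24597*45547/3 = -373439853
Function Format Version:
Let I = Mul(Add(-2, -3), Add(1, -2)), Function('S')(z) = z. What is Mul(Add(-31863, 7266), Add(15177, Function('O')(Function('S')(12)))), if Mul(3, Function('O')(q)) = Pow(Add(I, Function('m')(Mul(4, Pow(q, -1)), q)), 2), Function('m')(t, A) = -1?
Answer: -373439853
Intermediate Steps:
I = 5 (I = Mul(-5, -1) = 5)
Function('O')(q) = Rational(16, 3) (Function('O')(q) = Mul(Rational(1, 3), Pow(Add(5, -1), 2)) = Mul(Rational(1, 3), Pow(4, 2)) = Mul(Rational(1, 3), 16) = Rational(16, 3))
Mul(Add(-31863, 7266), Add(15177, Function('O')(Function('S')(12)))) = Mul(Add(-31863, 7266), Add(15177, Rational(16, 3))) = Mul(-24597, Rational(45547, 3)) = -373439853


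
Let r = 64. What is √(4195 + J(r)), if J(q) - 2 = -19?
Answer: √4178 ≈ 64.637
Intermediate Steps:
J(q) = -17 (J(q) = 2 - 19 = -17)
√(4195 + J(r)) = √(4195 - 17) = √4178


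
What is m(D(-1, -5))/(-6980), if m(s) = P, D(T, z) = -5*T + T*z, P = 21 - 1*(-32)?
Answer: -53/6980 ≈ -0.0075931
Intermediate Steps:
P = 53 (P = 21 + 32 = 53)
m(s) = 53
m(D(-1, -5))/(-6980) = 53/(-6980) = 53*(-1/6980) = -53/6980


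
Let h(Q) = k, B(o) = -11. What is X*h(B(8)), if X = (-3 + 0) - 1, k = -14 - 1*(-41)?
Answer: -108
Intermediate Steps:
k = 27 (k = -14 + 41 = 27)
X = -4 (X = -3 - 1 = -4)
h(Q) = 27
X*h(B(8)) = -4*27 = -108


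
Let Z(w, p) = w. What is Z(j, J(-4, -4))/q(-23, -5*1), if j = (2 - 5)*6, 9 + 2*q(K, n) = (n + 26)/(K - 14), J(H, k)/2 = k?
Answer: 222/59 ≈ 3.7627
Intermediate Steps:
J(H, k) = 2*k
q(K, n) = -9/2 + (26 + n)/(2*(-14 + K)) (q(K, n) = -9/2 + ((n + 26)/(K - 14))/2 = -9/2 + ((26 + n)/(-14 + K))/2 = -9/2 + (26 + n)/(2*(-14 + K)))
j = -18 (j = -3*6 = -18)
Z(j, J(-4, -4))/q(-23, -5*1) = -18*2*(-14 - 23)/(152 - 5*1 - 9*(-23)) = -18*(-74/(152 - 5 + 207)) = -18/((1/2)*(-1/37)*354) = -18/(-177/37) = -18*(-37/177) = 222/59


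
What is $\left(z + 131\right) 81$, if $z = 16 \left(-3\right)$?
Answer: $6723$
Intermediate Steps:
$z = -48$
$\left(z + 131\right) 81 = \left(-48 + 131\right) 81 = 83 \cdot 81 = 6723$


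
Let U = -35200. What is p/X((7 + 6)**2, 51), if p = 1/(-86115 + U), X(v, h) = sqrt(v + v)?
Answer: -sqrt(2)/3154190 ≈ -4.4836e-7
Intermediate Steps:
X(v, h) = sqrt(2)*sqrt(v) (X(v, h) = sqrt(2*v) = sqrt(2)*sqrt(v))
p = -1/121315 (p = 1/(-86115 - 35200) = 1/(-121315) = -1/121315 ≈ -8.2430e-6)
p/X((7 + 6)**2, 51) = -sqrt(2)/26/121315 = -sqrt(2)/3154190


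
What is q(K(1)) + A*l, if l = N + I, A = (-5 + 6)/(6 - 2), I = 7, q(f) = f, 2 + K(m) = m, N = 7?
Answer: 5/2 ≈ 2.5000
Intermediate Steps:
K(m) = -2 + m
A = 1/4 ≈ 0.25000
l = 14 (l = 7 + 7 = 14)
q(K(1)) + A*l = (-2 + 1) + (1/4)*14 = -1 + 7/2 = 5/2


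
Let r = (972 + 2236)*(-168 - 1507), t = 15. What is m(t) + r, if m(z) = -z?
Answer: -5373415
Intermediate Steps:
r = -5373400 (r = 3208*(-1675) = -5373400)
m(t) + r = -1*15 - 5373400 = -15 - 5373400 = -5373415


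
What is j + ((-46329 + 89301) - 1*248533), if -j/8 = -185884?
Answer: 1281511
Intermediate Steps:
j = 1487072 (j = -8*(-185884) = 1487072)
j + ((-46329 + 89301) - 1*248533) = 1487072 + ((-46329 + 89301) - 1*248533) = 1487072 + (42972 - 248533) = 1487072 - 205561 = 1281511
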